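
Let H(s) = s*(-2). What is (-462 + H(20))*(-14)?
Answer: 7028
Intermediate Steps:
H(s) = -2*s
(-462 + H(20))*(-14) = (-462 - 2*20)*(-14) = (-462 - 40)*(-14) = -502*(-14) = 7028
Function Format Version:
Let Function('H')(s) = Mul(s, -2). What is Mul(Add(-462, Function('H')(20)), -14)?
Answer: 7028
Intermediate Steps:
Function('H')(s) = Mul(-2, s)
Mul(Add(-462, Function('H')(20)), -14) = Mul(Add(-462, Mul(-2, 20)), -14) = Mul(Add(-462, -40), -14) = Mul(-502, -14) = 7028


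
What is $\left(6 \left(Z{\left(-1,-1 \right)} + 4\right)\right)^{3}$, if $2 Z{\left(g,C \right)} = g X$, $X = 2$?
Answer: $5832$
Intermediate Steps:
$Z{\left(g,C \right)} = g$ ($Z{\left(g,C \right)} = \frac{g 2}{2} = \frac{2 g}{2} = g$)
$\left(6 \left(Z{\left(-1,-1 \right)} + 4\right)\right)^{3} = \left(6 \left(-1 + 4\right)\right)^{3} = \left(6 \cdot 3\right)^{3} = 18^{3} = 5832$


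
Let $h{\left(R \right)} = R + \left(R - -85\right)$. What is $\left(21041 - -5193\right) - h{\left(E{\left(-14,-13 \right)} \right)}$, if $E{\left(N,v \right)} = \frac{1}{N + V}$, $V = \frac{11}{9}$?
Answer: $\frac{3007153}{115} \approx 26149.0$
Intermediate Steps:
$V = \frac{11}{9}$ ($V = 11 \cdot \frac{1}{9} = \frac{11}{9} \approx 1.2222$)
$E{\left(N,v \right)} = \frac{1}{\frac{11}{9} + N}$ ($E{\left(N,v \right)} = \frac{1}{N + \frac{11}{9}} = \frac{1}{\frac{11}{9} + N}$)
$h{\left(R \right)} = 85 + 2 R$ ($h{\left(R \right)} = R + \left(R + 85\right) = R + \left(85 + R\right) = 85 + 2 R$)
$\left(21041 - -5193\right) - h{\left(E{\left(-14,-13 \right)} \right)} = \left(21041 - -5193\right) - \left(85 + 2 \frac{9}{11 + 9 \left(-14\right)}\right) = \left(21041 + 5193\right) - \left(85 + 2 \frac{9}{11 - 126}\right) = 26234 - \left(85 + 2 \frac{9}{-115}\right) = 26234 - \left(85 + 2 \cdot 9 \left(- \frac{1}{115}\right)\right) = 26234 - \left(85 + 2 \left(- \frac{9}{115}\right)\right) = 26234 - \left(85 - \frac{18}{115}\right) = 26234 - \frac{9757}{115} = \frac{3007153}{115}$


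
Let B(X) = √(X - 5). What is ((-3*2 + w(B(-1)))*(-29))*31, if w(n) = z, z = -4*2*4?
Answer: 34162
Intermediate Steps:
B(X) = √(-5 + X)
z = -32 (z = -8*4 = -32)
w(n) = -32
((-3*2 + w(B(-1)))*(-29))*31 = ((-3*2 - 32)*(-29))*31 = ((-6 - 32)*(-29))*31 = -38*(-29)*31 = 1102*31 = 34162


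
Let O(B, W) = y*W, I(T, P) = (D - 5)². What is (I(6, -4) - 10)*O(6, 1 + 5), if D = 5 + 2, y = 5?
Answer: -180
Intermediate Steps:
D = 7
I(T, P) = 4 (I(T, P) = (7 - 5)² = 2² = 4)
O(B, W) = 5*W
(I(6, -4) - 10)*O(6, 1 + 5) = (4 - 10)*(5*(1 + 5)) = -30*6 = -6*30 = -180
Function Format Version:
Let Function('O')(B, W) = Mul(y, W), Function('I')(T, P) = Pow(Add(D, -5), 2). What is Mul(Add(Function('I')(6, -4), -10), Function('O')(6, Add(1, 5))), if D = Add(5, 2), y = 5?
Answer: -180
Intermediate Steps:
D = 7
Function('I')(T, P) = 4 (Function('I')(T, P) = Pow(Add(7, -5), 2) = Pow(2, 2) = 4)
Function('O')(B, W) = Mul(5, W)
Mul(Add(Function('I')(6, -4), -10), Function('O')(6, Add(1, 5))) = Mul(Add(4, -10), Mul(5, Add(1, 5))) = Mul(-6, Mul(5, 6)) = Mul(-6, 30) = -180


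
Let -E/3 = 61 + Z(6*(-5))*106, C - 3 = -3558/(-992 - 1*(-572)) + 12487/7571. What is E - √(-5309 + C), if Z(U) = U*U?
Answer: -286383 - I*√1487444077596190/529970 ≈ -2.8638e+5 - 72.773*I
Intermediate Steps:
C = 6953603/529970 (C = 3 + (-3558/(-992 - 1*(-572)) + 12487/7571) = 3 + (-3558/(-992 + 572) + 12487*(1/7571)) = 3 + (-3558/(-420) + 12487/7571) = 3 + (-3558*(-1/420) + 12487/7571) = 3 + (593/70 + 12487/7571) = 3 + 5363693/529970 = 6953603/529970 ≈ 13.121)
Z(U) = U²
E = -286383 (E = -3*(61 + (6*(-5))²*106) = -3*(61 + (-30)²*106) = -3*(61 + 900*106) = -3*(61 + 95400) = -3*95461 = -286383)
E - √(-5309 + C) = -286383 - √(-5309 + 6953603/529970) = -286383 - √(-2806657127/529970) = -286383 - I*√1487444077596190/529970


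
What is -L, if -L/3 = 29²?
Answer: 2523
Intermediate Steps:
L = -2523 (L = -3*29² = -3*841 = -2523)
-L = -1*(-2523) = 2523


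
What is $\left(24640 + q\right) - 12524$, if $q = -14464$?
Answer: $-2348$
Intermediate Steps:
$\left(24640 + q\right) - 12524 = \left(24640 - 14464\right) - 12524 = 10176 - 12524 = -2348$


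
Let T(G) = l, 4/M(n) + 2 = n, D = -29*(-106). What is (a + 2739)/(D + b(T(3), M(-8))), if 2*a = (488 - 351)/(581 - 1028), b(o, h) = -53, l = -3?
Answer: 2448529/2700774 ≈ 0.90660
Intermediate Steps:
D = 3074
M(n) = 4/(-2 + n)
T(G) = -3
a = -137/894 (a = ((488 - 351)/(581 - 1028))/2 = (137/(-447))/2 = (137*(-1/447))/2 = (½)*(-137/447) = -137/894 ≈ -0.15324)
(a + 2739)/(D + b(T(3), M(-8))) = (-137/894 + 2739)/(3074 - 53) = (2448529/894)/3021 = (2448529/894)*(1/3021) = 2448529/2700774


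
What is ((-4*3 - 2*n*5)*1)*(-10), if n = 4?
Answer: 520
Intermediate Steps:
((-4*3 - 2*n*5)*1)*(-10) = ((-4*3 - 2*4*5)*1)*(-10) = ((-12 - 8*5)*1)*(-10) = ((-12 - 40)*1)*(-10) = -52*1*(-10) = -52*(-10) = 520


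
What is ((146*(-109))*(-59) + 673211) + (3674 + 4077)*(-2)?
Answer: 1596635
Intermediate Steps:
((146*(-109))*(-59) + 673211) + (3674 + 4077)*(-2) = (-15914*(-59) + 673211) + 7751*(-2) = (938926 + 673211) - 15502 = 1612137 - 15502 = 1596635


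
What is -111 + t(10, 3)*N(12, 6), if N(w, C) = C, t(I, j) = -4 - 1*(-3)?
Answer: -117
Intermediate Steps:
t(I, j) = -1 (t(I, j) = -4 + 3 = -1)
-111 + t(10, 3)*N(12, 6) = -111 - 1*6 = -111 - 6 = -117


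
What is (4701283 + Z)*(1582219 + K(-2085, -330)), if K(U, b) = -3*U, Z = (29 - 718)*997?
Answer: 6376690601900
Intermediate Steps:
Z = -686933 (Z = -689*997 = -686933)
(4701283 + Z)*(1582219 + K(-2085, -330)) = (4701283 - 686933)*(1582219 - 3*(-2085)) = 4014350*(1582219 + 6255) = 4014350*1588474 = 6376690601900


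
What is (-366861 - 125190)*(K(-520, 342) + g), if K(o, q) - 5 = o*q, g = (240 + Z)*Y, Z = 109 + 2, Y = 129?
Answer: 65224312356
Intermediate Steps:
Z = 111
g = 45279 (g = (240 + 111)*129 = 351*129 = 45279)
K(o, q) = 5 + o*q
(-366861 - 125190)*(K(-520, 342) + g) = (-366861 - 125190)*((5 - 520*342) + 45279) = -492051*((5 - 177840) + 45279) = -492051*(-177835 + 45279) = -492051*(-132556) = 65224312356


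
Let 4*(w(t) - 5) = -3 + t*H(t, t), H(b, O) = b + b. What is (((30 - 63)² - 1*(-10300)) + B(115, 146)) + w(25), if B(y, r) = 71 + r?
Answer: 47691/4 ≈ 11923.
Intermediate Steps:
H(b, O) = 2*b
w(t) = 17/4 + t²/2 (w(t) = 5 + (-3 + t*(2*t))/4 = 5 + (-3 + 2*t²)/4 = 5 + (-¾ + t²/2) = 17/4 + t²/2)
(((30 - 63)² - 1*(-10300)) + B(115, 146)) + w(25) = (((30 - 63)² - 1*(-10300)) + (71 + 146)) + (17/4 + (½)*25²) = (((-33)² + 10300) + 217) + (17/4 + (½)*625) = ((1089 + 10300) + 217) + (17/4 + 625/2) = (11389 + 217) + 1267/4 = 11606 + 1267/4 = 47691/4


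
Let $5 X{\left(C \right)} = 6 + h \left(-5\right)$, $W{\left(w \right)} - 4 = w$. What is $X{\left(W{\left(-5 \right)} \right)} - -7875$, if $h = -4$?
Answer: $\frac{39401}{5} \approx 7880.2$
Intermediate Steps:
$W{\left(w \right)} = 4 + w$
$X{\left(C \right)} = \frac{26}{5}$ ($X{\left(C \right)} = \frac{6 - -20}{5} = \frac{6 + 20}{5} = \frac{1}{5} \cdot 26 = \frac{26}{5}$)
$X{\left(W{\left(-5 \right)} \right)} - -7875 = \frac{26}{5} - -7875 = \frac{26}{5} + 7875 = \frac{39401}{5}$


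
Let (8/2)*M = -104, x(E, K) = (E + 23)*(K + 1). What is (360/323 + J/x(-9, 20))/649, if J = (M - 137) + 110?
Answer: 88721/61630338 ≈ 0.0014396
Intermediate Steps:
x(E, K) = (1 + K)*(23 + E) (x(E, K) = (23 + E)*(1 + K) = (1 + K)*(23 + E))
M = -26 (M = (¼)*(-104) = -26)
J = -53 (J = (-26 - 137) + 110 = -163 + 110 = -53)
(360/323 + J/x(-9, 20))/649 = (360/323 - 53/(23 - 9 + 23*20 - 9*20))/649 = (360*(1/323) - 53/(23 - 9 + 460 - 180))*(1/649) = (360/323 - 53/294)*(1/649) = (88721/94962)*(1/649) = 88721/61630338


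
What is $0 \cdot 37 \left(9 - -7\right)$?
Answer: $0$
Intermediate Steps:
$0 \cdot 37 \left(9 - -7\right) = 0 \left(9 + 7\right) = 0 \cdot 16 = 0$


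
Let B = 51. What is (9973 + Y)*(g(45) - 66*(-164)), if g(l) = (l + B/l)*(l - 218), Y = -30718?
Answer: -58976652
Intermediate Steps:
g(l) = (-218 + l)*(l + 51/l) (g(l) = (l + 51/l)*(l - 218) = (l + 51/l)*(-218 + l) = (-218 + l)*(l + 51/l))
(9973 + Y)*(g(45) - 66*(-164)) = (9973 - 30718)*((51 + 45**2 - 11118/45 - 218*45) - 66*(-164)) = -20745*((51 + 2025 - 11118*1/45 - 9810) + 10824) = -20745*((51 + 2025 - 3706/15 - 9810) + 10824) = -20745*(-119716/15 + 10824) = -20745*42644/15 = -58976652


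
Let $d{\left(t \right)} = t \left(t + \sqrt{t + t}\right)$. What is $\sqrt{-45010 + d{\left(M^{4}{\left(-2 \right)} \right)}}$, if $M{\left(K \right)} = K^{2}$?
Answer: $\sqrt{20526 + 4096 \sqrt{2}} \approx 162.23$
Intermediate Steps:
$d{\left(t \right)} = t \left(t + \sqrt{2} \sqrt{t}\right)$ ($d{\left(t \right)} = t \left(t + \sqrt{2 t}\right) = t \left(t + \sqrt{2} \sqrt{t}\right)$)
$\sqrt{-45010 + d{\left(M^{4}{\left(-2 \right)} \right)}} = \sqrt{-45010 + \left(\left(\left(\left(-2\right)^{2}\right)^{4}\right)^{2} + \sqrt{2} \left(\left(\left(-2\right)^{2}\right)^{4}\right)^{\frac{3}{2}}\right)} = \sqrt{-45010 + \left(\left(4^{4}\right)^{2} + \sqrt{2} \left(4^{4}\right)^{\frac{3}{2}}\right)} = \sqrt{-45010 + \left(256^{2} + \sqrt{2} \cdot 256^{\frac{3}{2}}\right)} = \sqrt{-45010 + \left(65536 + \sqrt{2} \cdot 4096\right)} = \sqrt{-45010 + \left(65536 + 4096 \sqrt{2}\right)} = \sqrt{20526 + 4096 \sqrt{2}}$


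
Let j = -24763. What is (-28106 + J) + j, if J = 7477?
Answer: -45392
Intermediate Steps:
(-28106 + J) + j = (-28106 + 7477) - 24763 = -20629 - 24763 = -45392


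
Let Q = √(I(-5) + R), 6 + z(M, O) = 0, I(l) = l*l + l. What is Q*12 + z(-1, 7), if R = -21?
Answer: -6 + 12*I ≈ -6.0 + 12.0*I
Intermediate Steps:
I(l) = l + l² (I(l) = l² + l = l + l²)
z(M, O) = -6 (z(M, O) = -6 + 0 = -6)
Q = I (Q = √(-5*(1 - 5) - 21) = √(-5*(-4) - 21) = √(20 - 21) = √(-1) = I ≈ 1.0*I)
Q*12 + z(-1, 7) = I*12 - 6 = 12*I - 6 = -6 + 12*I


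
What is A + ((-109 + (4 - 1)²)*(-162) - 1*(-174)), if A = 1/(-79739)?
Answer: 1305646385/79739 ≈ 16374.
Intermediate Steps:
A = -1/79739 ≈ -1.2541e-5
A + ((-109 + (4 - 1)²)*(-162) - 1*(-174)) = -1/79739 + ((-109 + (4 - 1)²)*(-162) - 1*(-174)) = -1/79739 + ((-109 + 3²)*(-162) + 174) = -1/79739 + ((-109 + 9)*(-162) + 174) = -1/79739 + (-100*(-162) + 174) = -1/79739 + (16200 + 174) = -1/79739 + 16374 = 1305646385/79739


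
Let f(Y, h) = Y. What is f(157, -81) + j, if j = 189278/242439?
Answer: 38252201/242439 ≈ 157.78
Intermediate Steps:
j = 189278/242439 (j = 189278*(1/242439) = 189278/242439 ≈ 0.78072)
f(157, -81) + j = 157 + 189278/242439 = 38252201/242439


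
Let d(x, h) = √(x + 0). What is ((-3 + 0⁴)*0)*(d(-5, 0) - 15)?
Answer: 0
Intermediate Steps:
d(x, h) = √x
((-3 + 0⁴)*0)*(d(-5, 0) - 15) = ((-3 + 0⁴)*0)*(√(-5) - 15) = ((-3 + 0)*0)*(I*√5 - 15) = (-3*0)*(-15 + I*√5) = 0*(-15 + I*√5) = 0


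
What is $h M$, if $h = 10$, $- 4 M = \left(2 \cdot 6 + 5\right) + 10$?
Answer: $- \frac{135}{2} \approx -67.5$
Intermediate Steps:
$M = - \frac{27}{4}$ ($M = - \frac{\left(2 \cdot 6 + 5\right) + 10}{4} = - \frac{\left(12 + 5\right) + 10}{4} = - \frac{17 + 10}{4} = \left(- \frac{1}{4}\right) 27 = - \frac{27}{4} \approx -6.75$)
$h M = 10 \left(- \frac{27}{4}\right) = - \frac{135}{2}$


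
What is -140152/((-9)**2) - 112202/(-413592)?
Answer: -9659442937/5583492 ≈ -1730.0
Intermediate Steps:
-140152/((-9)**2) - 112202/(-413592) = -140152/81 - 112202*(-1/413592) = -140152*1/81 + 56101/206796 = -140152/81 + 56101/206796 = -9659442937/5583492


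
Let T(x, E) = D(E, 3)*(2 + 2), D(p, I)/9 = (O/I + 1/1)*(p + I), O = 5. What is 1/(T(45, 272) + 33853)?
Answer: 1/60253 ≈ 1.6597e-5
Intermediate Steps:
D(p, I) = 9*(1 + 5/I)*(I + p) (D(p, I) = 9*((5/I + 1/1)*(p + I)) = 9*((5/I + 1*1)*(I + p)) = 9*((5/I + 1)*(I + p)) = 9*((1 + 5/I)*(I + p)) = 9*(1 + 5/I)*(I + p))
T(x, E) = 288 + 96*E (T(x, E) = (9*(5*E + 3*(5 + 3 + E))/3)*(2 + 2) = (9*(⅓)*(5*E + 3*(8 + E)))*4 = (9*(⅓)*(5*E + (24 + 3*E)))*4 = (9*(⅓)*(24 + 8*E))*4 = (72 + 24*E)*4 = 288 + 96*E)
1/(T(45, 272) + 33853) = 1/((288 + 96*272) + 33853) = 1/((288 + 26112) + 33853) = 1/(26400 + 33853) = 1/60253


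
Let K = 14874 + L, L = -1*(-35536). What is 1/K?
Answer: 1/50410 ≈ 1.9837e-5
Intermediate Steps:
L = 35536
K = 50410 (K = 14874 + 35536 = 50410)
1/K = 1/50410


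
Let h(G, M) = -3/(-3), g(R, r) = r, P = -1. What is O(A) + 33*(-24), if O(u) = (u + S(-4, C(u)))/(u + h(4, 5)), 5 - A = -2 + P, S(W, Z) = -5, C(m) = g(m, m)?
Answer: -2375/3 ≈ -791.67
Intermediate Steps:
C(m) = m
h(G, M) = 1 (h(G, M) = -3*(-1/3) = 1)
A = 8 (A = 5 - (-2 - 1) = 5 - 1*(-3) = 5 + 3 = 8)
O(u) = (-5 + u)/(1 + u) (O(u) = (u - 5)/(u + 1) = (-5 + u)/(1 + u))
O(A) + 33*(-24) = (-5 + 8)/(1 + 8) + 33*(-24) = 3/9 - 792 = (1/9)*3 - 792 = 1/3 - 792 = -2375/3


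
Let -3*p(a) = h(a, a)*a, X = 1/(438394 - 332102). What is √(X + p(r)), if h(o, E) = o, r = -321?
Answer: I*√97013009286079/53146 ≈ 185.33*I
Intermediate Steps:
X = 1/106292 ≈ 9.4080e-6
p(a) = -a²/3 (p(a) = -a*a/3 = -a²/3)
√(X + p(r)) = √(1/106292 - ⅓*(-321)²) = √(1/106292 - ⅓*103041) = √(1/106292 - 34347) = √(-3650811323/106292) = I*√97013009286079/53146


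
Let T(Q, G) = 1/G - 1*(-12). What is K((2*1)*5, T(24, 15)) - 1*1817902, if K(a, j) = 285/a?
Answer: -3635747/2 ≈ -1.8179e+6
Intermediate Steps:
T(Q, G) = 12 + 1/G (T(Q, G) = 1/G + 12 = 12 + 1/G)
K((2*1)*5, T(24, 15)) - 1*1817902 = 285/(((2*1)*5)) - 1*1817902 = 285/((2*5)) - 1817902 = 285/10 - 1817902 = 285*(⅒) - 1817902 = 57/2 - 1817902 = -3635747/2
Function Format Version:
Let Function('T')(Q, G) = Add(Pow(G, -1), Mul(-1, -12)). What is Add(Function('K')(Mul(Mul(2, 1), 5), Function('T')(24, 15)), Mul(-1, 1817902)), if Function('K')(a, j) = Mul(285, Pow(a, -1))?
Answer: Rational(-3635747, 2) ≈ -1.8179e+6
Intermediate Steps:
Function('T')(Q, G) = Add(12, Pow(G, -1)) (Function('T')(Q, G) = Add(Pow(G, -1), 12) = Add(12, Pow(G, -1)))
Add(Function('K')(Mul(Mul(2, 1), 5), Function('T')(24, 15)), Mul(-1, 1817902)) = Add(Mul(285, Pow(Mul(Mul(2, 1), 5), -1)), Mul(-1, 1817902)) = Add(Mul(285, Pow(Mul(2, 5), -1)), -1817902) = Add(Mul(285, Pow(10, -1)), -1817902) = Add(Mul(285, Rational(1, 10)), -1817902) = Add(Rational(57, 2), -1817902) = Rational(-3635747, 2)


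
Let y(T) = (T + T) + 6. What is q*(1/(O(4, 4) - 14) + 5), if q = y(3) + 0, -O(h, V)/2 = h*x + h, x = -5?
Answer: 182/3 ≈ 60.667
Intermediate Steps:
y(T) = 6 + 2*T (y(T) = 2*T + 6 = 6 + 2*T)
O(h, V) = 8*h (O(h, V) = -2*(h*(-5) + h) = -2*(-5*h + h) = -(-8)*h = 8*h)
q = 12 (q = (6 + 2*3) + 0 = (6 + 6) + 0 = 12 + 0 = 12)
q*(1/(O(4, 4) - 14) + 5) = 12*(1/(8*4 - 14) + 5) = 12*(1/(32 - 14) + 5) = 12*(1/18 + 5) = 12*(91/18) = 182/3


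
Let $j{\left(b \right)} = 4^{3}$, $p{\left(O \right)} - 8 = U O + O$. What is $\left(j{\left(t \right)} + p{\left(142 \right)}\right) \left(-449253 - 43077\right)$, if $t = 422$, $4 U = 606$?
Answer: $-10696853910$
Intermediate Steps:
$U = \frac{303}{2}$ ($U = \frac{1}{4} \cdot 606 = \frac{303}{2} \approx 151.5$)
$p{\left(O \right)} = 8 + \frac{305 O}{2}$ ($p{\left(O \right)} = 8 + \left(\frac{303 O}{2} + O\right) = 8 + \frac{305 O}{2}$)
$j{\left(b \right)} = 64$
$\left(j{\left(t \right)} + p{\left(142 \right)}\right) \left(-449253 - 43077\right) = \left(64 + \left(8 + \frac{305}{2} \cdot 142\right)\right) \left(-449253 - 43077\right) = \left(64 + \left(8 + 21655\right)\right) \left(-492330\right) = \left(64 + 21663\right) \left(-492330\right) = 21727 \left(-492330\right) = -10696853910$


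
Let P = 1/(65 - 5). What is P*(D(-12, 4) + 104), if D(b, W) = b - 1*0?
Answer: 23/15 ≈ 1.5333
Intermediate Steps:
D(b, W) = b (D(b, W) = b + 0 = b)
P = 1/60 ≈ 0.016667
P*(D(-12, 4) + 104) = (-12 + 104)/60 = (1/60)*92 = 23/15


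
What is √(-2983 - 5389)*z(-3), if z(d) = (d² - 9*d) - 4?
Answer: 64*I*√2093 ≈ 2928.0*I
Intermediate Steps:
z(d) = -4 + d² - 9*d
√(-2983 - 5389)*z(-3) = √(-2983 - 5389)*(-4 + (-3)² - 9*(-3)) = √(-8372)*(-4 + 9 + 27) = (2*I*√2093)*32 = 64*I*√2093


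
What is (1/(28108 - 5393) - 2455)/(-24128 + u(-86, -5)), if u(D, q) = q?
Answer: 55765324/548181095 ≈ 0.10173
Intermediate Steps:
(1/(28108 - 5393) - 2455)/(-24128 + u(-86, -5)) = (1/(28108 - 5393) - 2455)/(-24128 - 5) = (1/22715 - 2455)/(-24133) = (1/22715 - 2455)*(-1/24133) = -55765324/22715*(-1/24133) = 55765324/548181095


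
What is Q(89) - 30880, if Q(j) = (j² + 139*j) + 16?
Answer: -10572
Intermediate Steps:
Q(j) = 16 + j² + 139*j
Q(89) - 30880 = (16 + 89² + 139*89) - 30880 = (16 + 7921 + 12371) - 30880 = 20308 - 30880 = -10572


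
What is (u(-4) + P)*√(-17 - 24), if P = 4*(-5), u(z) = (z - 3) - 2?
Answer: -29*I*√41 ≈ -185.69*I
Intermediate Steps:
u(z) = -5 + z (u(z) = (-3 + z) - 2 = -5 + z)
P = -20
(u(-4) + P)*√(-17 - 24) = ((-5 - 4) - 20)*√(-17 - 24) = (-9 - 20)*√(-41) = -29*I*√41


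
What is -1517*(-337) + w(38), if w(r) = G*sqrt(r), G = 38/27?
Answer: 511229 + 38*sqrt(38)/27 ≈ 5.1124e+5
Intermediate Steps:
G = 38/27 (G = 38*(1/27) = 38/27 ≈ 1.4074)
w(r) = 38*sqrt(r)/27
-1517*(-337) + w(38) = -1517*(-337) + 38*sqrt(38)/27 = 511229 + 38*sqrt(38)/27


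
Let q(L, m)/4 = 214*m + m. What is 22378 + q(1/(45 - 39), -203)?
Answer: -152202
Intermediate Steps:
q(L, m) = 860*m (q(L, m) = 4*(214*m + m) = 4*(215*m) = 860*m)
22378 + q(1/(45 - 39), -203) = 22378 + 860*(-203) = 22378 - 174580 = -152202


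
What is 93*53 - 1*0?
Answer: 4929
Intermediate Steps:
93*53 - 1*0 = 4929 + 0 = 4929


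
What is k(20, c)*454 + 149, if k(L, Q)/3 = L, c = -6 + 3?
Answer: 27389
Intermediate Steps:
c = -3
k(L, Q) = 3*L
k(20, c)*454 + 149 = (3*20)*454 + 149 = 60*454 + 149 = 27240 + 149 = 27389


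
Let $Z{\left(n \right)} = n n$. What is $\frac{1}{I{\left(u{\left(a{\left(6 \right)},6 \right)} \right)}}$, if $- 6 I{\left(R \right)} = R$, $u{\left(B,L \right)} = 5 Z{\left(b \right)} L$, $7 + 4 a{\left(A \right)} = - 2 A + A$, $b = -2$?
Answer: $- \frac{1}{20} \approx -0.05$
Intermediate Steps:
$Z{\left(n \right)} = n^{2}$
$a{\left(A \right)} = - \frac{7}{4} - \frac{A}{4}$ ($a{\left(A \right)} = - \frac{7}{4} + \frac{- 2 A + A}{4} = - \frac{7}{4} + \frac{\left(-1\right) A}{4} = - \frac{7}{4} - \frac{A}{4}$)
$u{\left(B,L \right)} = 20 L$ ($u{\left(B,L \right)} = 5 \left(-2\right)^{2} L = 5 \cdot 4 L = 20 L$)
$I{\left(R \right)} = - \frac{R}{6}$
$\frac{1}{I{\left(u{\left(a{\left(6 \right)},6 \right)} \right)}} = \frac{1}{\left(- \frac{1}{6}\right) 20 \cdot 6} = \frac{1}{\left(- \frac{1}{6}\right) 120} = \frac{1}{-20} = - \frac{1}{20}$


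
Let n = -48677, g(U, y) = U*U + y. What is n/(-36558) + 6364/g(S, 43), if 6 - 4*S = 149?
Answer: 4751367541/772726446 ≈ 6.1488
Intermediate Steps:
S = -143/4 (S = 3/2 - 1/4*149 = 3/2 - 149/4 = -143/4 ≈ -35.750)
g(U, y) = y + U**2 (g(U, y) = U**2 + y = y + U**2)
n/(-36558) + 6364/g(S, 43) = -48677/(-36558) + 6364/(43 + (-143/4)**2) = -48677*(-1/36558) + 6364/(43 + 20449/16) = 48677/36558 + 6364/(21137/16) = 48677/36558 + 6364*(16/21137) = 48677/36558 + 101824/21137 = 4751367541/772726446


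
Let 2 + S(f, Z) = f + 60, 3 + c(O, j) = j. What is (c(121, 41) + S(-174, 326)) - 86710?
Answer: -86788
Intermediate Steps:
c(O, j) = -3 + j
S(f, Z) = 58 + f (S(f, Z) = -2 + (f + 60) = -2 + (60 + f) = 58 + f)
(c(121, 41) + S(-174, 326)) - 86710 = ((-3 + 41) + (58 - 174)) - 86710 = (38 - 116) - 86710 = -78 - 86710 = -86788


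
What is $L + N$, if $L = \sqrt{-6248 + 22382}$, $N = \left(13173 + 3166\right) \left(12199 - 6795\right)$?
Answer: $88295956 + \sqrt{16134} \approx 8.8296 \cdot 10^{7}$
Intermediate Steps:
$N = 88295956$ ($N = 16339 \cdot 5404 = 88295956$)
$L = \sqrt{16134} \approx 127.02$
$L + N = \sqrt{16134} + 88295956 = 88295956 + \sqrt{16134}$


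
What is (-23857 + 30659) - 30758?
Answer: -23956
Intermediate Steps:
(-23857 + 30659) - 30758 = 6802 - 30758 = -23956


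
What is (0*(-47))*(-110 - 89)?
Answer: 0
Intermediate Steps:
(0*(-47))*(-110 - 89) = 0*(-199) = 0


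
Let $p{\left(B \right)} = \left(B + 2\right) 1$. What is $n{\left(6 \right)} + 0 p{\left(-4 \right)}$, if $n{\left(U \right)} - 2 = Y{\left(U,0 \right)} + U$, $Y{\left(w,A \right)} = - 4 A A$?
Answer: $8$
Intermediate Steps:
$p{\left(B \right)} = 2 + B$ ($p{\left(B \right)} = \left(2 + B\right) 1 = 2 + B$)
$Y{\left(w,A \right)} = - 4 A^{2}$
$n{\left(U \right)} = 2 + U$ ($n{\left(U \right)} = 2 + \left(- 4 \cdot 0^{2} + U\right) = 2 + \left(\left(-4\right) 0 + U\right) = 2 + \left(0 + U\right) = 2 + U$)
$n{\left(6 \right)} + 0 p{\left(-4 \right)} = \left(2 + 6\right) + 0 \left(2 - 4\right) = 8 + 0 \left(-2\right) = 8 + 0 = 8$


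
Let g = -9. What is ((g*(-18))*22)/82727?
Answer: 3564/82727 ≈ 0.043081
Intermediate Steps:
((g*(-18))*22)/82727 = (-9*(-18)*22)/82727 = (162*22)*(1/82727) = 3564*(1/82727) = 3564/82727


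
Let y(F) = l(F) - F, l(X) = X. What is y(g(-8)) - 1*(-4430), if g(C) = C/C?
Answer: 4430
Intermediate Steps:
g(C) = 1
y(F) = 0 (y(F) = F - F = 0)
y(g(-8)) - 1*(-4430) = 0 - 1*(-4430) = 0 + 4430 = 4430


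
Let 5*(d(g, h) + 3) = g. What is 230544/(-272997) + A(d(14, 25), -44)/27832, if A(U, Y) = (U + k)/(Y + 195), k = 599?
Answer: -269091144779/318696091140 ≈ -0.84435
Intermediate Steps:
d(g, h) = -3 + g/5
A(U, Y) = (599 + U)/(195 + Y) (A(U, Y) = (U + 599)/(Y + 195) = (599 + U)/(195 + Y))
230544/(-272997) + A(d(14, 25), -44)/27832 = 230544/(-272997) + ((599 + (-3 + (1/5)*14))/(195 - 44))/27832 = 230544*(-1/272997) + ((599 + (-3 + 14/5))/151)*(1/27832) = -25616/30333 + ((599 - 1/5)/151)*(1/27832) = -25616/30333 + ((1/151)*(2994/5))*(1/27832) = -25616/30333 + (2994/755)*(1/27832) = -25616/30333 + 1497/10506580 = -269091144779/318696091140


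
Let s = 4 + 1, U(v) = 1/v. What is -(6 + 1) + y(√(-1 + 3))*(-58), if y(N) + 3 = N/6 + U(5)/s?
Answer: 4117/25 - 29*√2/3 ≈ 151.01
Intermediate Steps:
s = 5
y(N) = -74/25 + N/6 (y(N) = -3 + (N/6 + 1/(5*5)) = -3 + (N*(⅙) + (⅕)*(⅕)) = -3 + (N/6 + 1/25) = -3 + (1/25 + N/6) = -74/25 + N/6)
-(6 + 1) + y(√(-1 + 3))*(-58) = -(6 + 1) + (-74/25 + √(-1 + 3)/6)*(-58) = -1*7 + (-74/25 + √2/6)*(-58) = -7 + (4292/25 - 29*√2/3) = 4117/25 - 29*√2/3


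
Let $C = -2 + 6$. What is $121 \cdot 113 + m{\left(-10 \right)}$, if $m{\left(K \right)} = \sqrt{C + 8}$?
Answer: $13673 + 2 \sqrt{3} \approx 13676.0$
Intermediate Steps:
$C = 4$
$m{\left(K \right)} = 2 \sqrt{3}$ ($m{\left(K \right)} = \sqrt{4 + 8} = \sqrt{12} = 2 \sqrt{3}$)
$121 \cdot 113 + m{\left(-10 \right)} = 121 \cdot 113 + 2 \sqrt{3} = 13673 + 2 \sqrt{3}$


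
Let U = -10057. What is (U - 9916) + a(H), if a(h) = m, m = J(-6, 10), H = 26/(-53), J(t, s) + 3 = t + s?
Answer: -19972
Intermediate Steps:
J(t, s) = -3 + s + t (J(t, s) = -3 + (t + s) = -3 + (s + t) = -3 + s + t)
H = -26/53 (H = 26*(-1/53) = -26/53 ≈ -0.49057)
m = 1 (m = -3 + 10 - 6 = 1)
a(h) = 1
(U - 9916) + a(H) = (-10057 - 9916) + 1 = -19973 + 1 = -19972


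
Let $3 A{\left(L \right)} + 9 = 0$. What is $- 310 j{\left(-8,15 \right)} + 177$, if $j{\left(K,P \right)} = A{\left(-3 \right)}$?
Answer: $1107$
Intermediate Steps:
$A{\left(L \right)} = -3$ ($A{\left(L \right)} = -3 + \frac{1}{3} \cdot 0 = -3 + 0 = -3$)
$j{\left(K,P \right)} = -3$
$- 310 j{\left(-8,15 \right)} + 177 = \left(-310\right) \left(-3\right) + 177 = 930 + 177 = 1107$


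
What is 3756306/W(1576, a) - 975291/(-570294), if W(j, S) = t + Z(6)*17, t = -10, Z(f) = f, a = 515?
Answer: 89262020864/2186127 ≈ 40831.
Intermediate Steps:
W(j, S) = 92 (W(j, S) = -10 + 6*17 = -10 + 102 = 92)
3756306/W(1576, a) - 975291/(-570294) = 3756306/92 - 975291/(-570294) = 3756306*(1/92) - 975291*(-1/570294) = 1878153/46 + 325097/190098 = 89262020864/2186127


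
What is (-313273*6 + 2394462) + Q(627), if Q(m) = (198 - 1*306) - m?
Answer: 514089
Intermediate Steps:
Q(m) = -108 - m (Q(m) = (198 - 306) - m = -108 - m)
(-313273*6 + 2394462) + Q(627) = (-313273*6 + 2394462) + (-108 - 1*627) = (-1879638 + 2394462) + (-108 - 627) = 514824 - 735 = 514089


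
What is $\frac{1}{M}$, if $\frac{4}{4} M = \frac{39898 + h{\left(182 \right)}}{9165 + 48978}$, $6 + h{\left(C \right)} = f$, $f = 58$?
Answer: $\frac{58143}{39950} \approx 1.4554$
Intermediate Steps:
$h{\left(C \right)} = 52$ ($h{\left(C \right)} = -6 + 58 = 52$)
$M = \frac{39950}{58143}$ ($M = \frac{39898 + 52}{9165 + 48978} = \frac{39950}{58143} \approx 0.6871$)
$\frac{1}{M} = \frac{1}{\frac{39950}{58143}} = \frac{58143}{39950}$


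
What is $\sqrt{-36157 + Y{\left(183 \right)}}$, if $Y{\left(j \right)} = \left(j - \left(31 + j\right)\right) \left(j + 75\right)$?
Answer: $i \sqrt{44155} \approx 210.13 i$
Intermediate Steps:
$Y{\left(j \right)} = -2325 - 31 j$ ($Y{\left(j \right)} = - 31 \left(75 + j\right) = -2325 - 31 j$)
$\sqrt{-36157 + Y{\left(183 \right)}} = \sqrt{-36157 - 7998} = \sqrt{-44155} = i \sqrt{44155}$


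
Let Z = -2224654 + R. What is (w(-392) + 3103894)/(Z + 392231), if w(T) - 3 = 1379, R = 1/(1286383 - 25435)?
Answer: -3915591561648/2310590117003 ≈ -1.6946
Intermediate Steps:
R = 1/1260948 ≈ 7.9305e-7
w(T) = 1382 (w(T) = 3 + 1379 = 1382)
Z = -2805173011991/1260948 (Z = -2224654 + 1/1260948 = -2805173011991/1260948 ≈ -2.2247e+6)
(w(-392) + 3103894)/(Z + 392231) = (1382 + 3103894)/(-2805173011991/1260948 + 392231) = 3105276/(-2310590117003/1260948) = 3105276*(-1260948/2310590117003) = -3915591561648/2310590117003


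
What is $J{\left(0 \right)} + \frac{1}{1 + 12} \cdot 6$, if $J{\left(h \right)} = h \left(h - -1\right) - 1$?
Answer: $- \frac{7}{13} \approx -0.53846$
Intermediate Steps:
$J{\left(h \right)} = -1 + h \left(1 + h\right)$ ($J{\left(h \right)} = h \left(h + 1\right) - 1 = h \left(1 + h\right) - 1 = -1 + h \left(1 + h\right)$)
$J{\left(0 \right)} + \frac{1}{1 + 12} \cdot 6 = \left(-1 + 0 + 0^{2}\right) + \frac{1}{1 + 12} \cdot 6 = \left(-1 + 0 + 0\right) + \frac{1}{13} \cdot 6 = -1 + \frac{1}{13} \cdot 6 = -1 + \frac{6}{13} = - \frac{7}{13}$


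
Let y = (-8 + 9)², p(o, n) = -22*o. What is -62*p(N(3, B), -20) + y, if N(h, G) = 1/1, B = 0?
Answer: 1365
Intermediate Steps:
N(h, G) = 1
y = 1 (y = 1² = 1)
-62*p(N(3, B), -20) + y = -(-1364) + 1 = -62*(-22) + 1 = 1364 + 1 = 1365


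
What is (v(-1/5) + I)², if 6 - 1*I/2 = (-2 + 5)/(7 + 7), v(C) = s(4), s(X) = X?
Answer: 11881/49 ≈ 242.47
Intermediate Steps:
v(C) = 4
I = 81/7 (I = 12 - 2*(-2 + 5)/(7 + 7) = 12 - 6/14 = 12 - 2*3/14 = 12 - 3/7 = 81/7 ≈ 11.571)
(v(-1/5) + I)² = (4 + 81/7)² = (109/7)² = 11881/49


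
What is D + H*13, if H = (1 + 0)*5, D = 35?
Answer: 100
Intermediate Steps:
H = 5 (H = 1*5 = 5)
D + H*13 = 35 + 5*13 = 35 + 65 = 100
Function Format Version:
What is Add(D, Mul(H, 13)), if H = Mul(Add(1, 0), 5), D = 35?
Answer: 100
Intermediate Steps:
H = 5 (H = Mul(1, 5) = 5)
Add(D, Mul(H, 13)) = Add(35, Mul(5, 13)) = Add(35, 65) = 100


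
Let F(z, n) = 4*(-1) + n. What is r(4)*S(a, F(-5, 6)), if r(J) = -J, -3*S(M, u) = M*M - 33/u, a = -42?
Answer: 2330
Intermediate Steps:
F(z, n) = -4 + n
S(M, u) = 11/u - M²/3 (S(M, u) = -(M*M - 33/u)/3 = -(M² - 33/u)/3 = 11/u - M²/3)
r(4)*S(a, F(-5, 6)) = (-1*4)*(11/(-4 + 6) - ⅓*(-42)²) = -4*(11/2 - ⅓*1764) = -4*(11*(½) - 588) = -4*(11/2 - 588) = -4*(-1165/2) = 2330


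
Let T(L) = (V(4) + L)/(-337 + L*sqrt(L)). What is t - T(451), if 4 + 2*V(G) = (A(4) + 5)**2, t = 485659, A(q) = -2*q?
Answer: 88992428766017/183240564 - 409057*sqrt(451)/183240564 ≈ 4.8566e+5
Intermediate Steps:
V(G) = 5/2 (V(G) = -2 + (-2*4 + 5)**2/2 = -2 + (-8 + 5)**2/2 = -2 + (1/2)*(-3)**2 = -2 + (1/2)*9 = -2 + 9/2 = 5/2)
T(L) = (5/2 + L)/(-337 + L**(3/2)) (T(L) = (5/2 + L)/(-337 + L*sqrt(L)) = (5/2 + L)/(-337 + L**(3/2)))
t - T(451) = 485659 - (5/2 + 451)/(-337 + 451**(3/2)) = 485659 - 907/((-337 + 451*sqrt(451))*2) = 485659 - 907/(2*(-337 + 451*sqrt(451)))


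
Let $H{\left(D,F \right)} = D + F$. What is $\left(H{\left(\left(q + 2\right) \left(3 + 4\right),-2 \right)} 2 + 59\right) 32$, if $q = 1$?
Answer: $3104$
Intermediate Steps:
$\left(H{\left(\left(q + 2\right) \left(3 + 4\right),-2 \right)} 2 + 59\right) 32 = \left(\left(\left(1 + 2\right) \left(3 + 4\right) - 2\right) 2 + 59\right) 32 = \left(\left(3 \cdot 7 - 2\right) 2 + 59\right) 32 = \left(\left(21 - 2\right) 2 + 59\right) 32 = \left(19 \cdot 2 + 59\right) 32 = \left(38 + 59\right) 32 = 97 \cdot 32 = 3104$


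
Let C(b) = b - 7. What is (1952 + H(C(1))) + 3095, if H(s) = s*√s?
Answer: 5047 - 6*I*√6 ≈ 5047.0 - 14.697*I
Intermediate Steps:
C(b) = -7 + b
H(s) = s^(3/2)
(1952 + H(C(1))) + 3095 = (1952 + (-7 + 1)^(3/2)) + 3095 = (1952 + (-6)^(3/2)) + 3095 = (1952 - 6*I*√6) + 3095 = 5047 - 6*I*√6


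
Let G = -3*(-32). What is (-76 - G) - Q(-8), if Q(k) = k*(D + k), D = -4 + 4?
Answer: -236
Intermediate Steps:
D = 0
G = 96
Q(k) = k² (Q(k) = k*(0 + k) = k*k = k²)
(-76 - G) - Q(-8) = (-76 - 1*96) - 1*(-8)² = (-76 - 96) - 1*64 = -172 - 64 = -236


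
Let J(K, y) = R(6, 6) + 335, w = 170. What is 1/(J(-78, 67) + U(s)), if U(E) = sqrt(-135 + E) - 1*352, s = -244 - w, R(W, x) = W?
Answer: -11/670 - 3*I*sqrt(61)/670 ≈ -0.016418 - 0.034971*I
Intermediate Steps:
J(K, y) = 341 (J(K, y) = 6 + 335 = 341)
s = -414 (s = -244 - 1*170 = -244 - 170 = -414)
U(E) = -352 + sqrt(-135 + E) (U(E) = sqrt(-135 + E) - 352 = -352 + sqrt(-135 + E))
1/(J(-78, 67) + U(s)) = 1/(341 + (-352 + sqrt(-135 - 414))) = 1/(341 + (-352 + sqrt(-549))) = 1/(341 + (-352 + 3*I*sqrt(61))) = 1/(-11 + 3*I*sqrt(61))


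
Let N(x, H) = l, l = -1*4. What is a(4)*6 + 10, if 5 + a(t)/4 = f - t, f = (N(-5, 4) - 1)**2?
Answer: 394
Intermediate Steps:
l = -4
N(x, H) = -4
f = 25 (f = (-4 - 1)**2 = (-5)**2 = 25)
a(t) = 80 - 4*t (a(t) = -20 + 4*(25 - t) = -20 + (100 - 4*t) = 80 - 4*t)
a(4)*6 + 10 = (80 - 4*4)*6 + 10 = (80 - 16)*6 + 10 = 64*6 + 10 = 384 + 10 = 394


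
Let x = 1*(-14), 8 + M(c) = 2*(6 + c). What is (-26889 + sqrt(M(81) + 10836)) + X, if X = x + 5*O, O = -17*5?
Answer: -27328 + sqrt(11002) ≈ -27223.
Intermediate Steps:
M(c) = 4 + 2*c (M(c) = -8 + 2*(6 + c) = -8 + (12 + 2*c) = 4 + 2*c)
O = -85
x = -14
X = -439 (X = -14 + 5*(-85) = -14 - 425 = -439)
(-26889 + sqrt(M(81) + 10836)) + X = (-26889 + sqrt((4 + 2*81) + 10836)) - 439 = (-26889 + sqrt((4 + 162) + 10836)) - 439 = (-26889 + sqrt(166 + 10836)) - 439 = (-26889 + sqrt(11002)) - 439 = -27328 + sqrt(11002)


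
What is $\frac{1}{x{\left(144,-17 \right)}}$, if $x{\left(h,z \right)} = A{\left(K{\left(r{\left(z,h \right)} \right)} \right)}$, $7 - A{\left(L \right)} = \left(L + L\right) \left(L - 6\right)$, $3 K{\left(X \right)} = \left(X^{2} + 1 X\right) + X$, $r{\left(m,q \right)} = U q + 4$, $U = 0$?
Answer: $- \frac{1}{25} \approx -0.04$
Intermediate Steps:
$r{\left(m,q \right)} = 4$ ($r{\left(m,q \right)} = 0 q + 4 = 0 + 4 = 4$)
$K{\left(X \right)} = \frac{X^{2}}{3} + \frac{2 X}{3}$ ($K{\left(X \right)} = \frac{\left(X^{2} + 1 X\right) + X}{3} = \frac{\left(X^{2} + X\right) + X}{3} = \frac{\left(X + X^{2}\right) + X}{3} = \frac{X^{2} + 2 X}{3} = \frac{X^{2}}{3} + \frac{2 X}{3}$)
$A{\left(L \right)} = 7 - 2 L \left(-6 + L\right)$ ($A{\left(L \right)} = 7 - \left(L + L\right) \left(L - 6\right) = 7 - 2 L \left(-6 + L\right)$)
$x{\left(h,z \right)} = -25$ ($x{\left(h,z \right)} = 7 - 2 \left(\frac{1}{3} \cdot 4 \left(2 + 4\right)\right)^{2} + 12 \cdot \frac{1}{3} \cdot 4 \left(2 + 4\right) = 7 - 2 \left(\frac{1}{3} \cdot 4 \cdot 6\right)^{2} + 12 \cdot \frac{1}{3} \cdot 4 \cdot 6 = 7 - 2 \cdot 8^{2} + 12 \cdot 8 = 7 - 128 + 96 = -25$)
$\frac{1}{x{\left(144,-17 \right)}} = \frac{1}{-25} = - \frac{1}{25}$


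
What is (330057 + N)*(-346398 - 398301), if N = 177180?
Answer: -377738886663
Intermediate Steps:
(330057 + N)*(-346398 - 398301) = (330057 + 177180)*(-346398 - 398301) = 507237*(-744699) = -377738886663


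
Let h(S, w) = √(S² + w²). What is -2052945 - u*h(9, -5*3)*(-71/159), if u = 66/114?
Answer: -2052945 + 781*√34/1007 ≈ -2.0529e+6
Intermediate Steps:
u = 11/19 (u = 66*(1/114) = 11/19 ≈ 0.57895)
-2052945 - u*h(9, -5*3)*(-71/159) = -2052945 - 11*√(9² + (-5*3)²)/19*(-71/159) = -2052945 - 11*√(81 + (-15)²)/19*(-71*1/159) = -2052945 - 11*√(81 + 225)/19*(-71)/159 = -2052945 - 11*√306/19*(-71)/159 = -2052945 - 11*(3*√34)/19*(-71)/159 = -2052945 - 33*√34/19*(-71)/159 = -2052945 - (-781)*√34/1007 = -2052945 + 781*√34/1007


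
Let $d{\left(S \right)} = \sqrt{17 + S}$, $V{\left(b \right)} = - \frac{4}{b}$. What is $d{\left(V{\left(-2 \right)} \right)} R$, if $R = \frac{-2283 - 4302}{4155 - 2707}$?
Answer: $- \frac{6585 \sqrt{19}}{1448} \approx -19.823$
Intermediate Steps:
$R = - \frac{6585}{1448} \approx -4.5477$
$d{\left(V{\left(-2 \right)} \right)} R = \sqrt{17 - \frac{4}{-2}} \left(- \frac{6585}{1448}\right) = \sqrt{17 - -2} \left(- \frac{6585}{1448}\right) = \sqrt{17 + 2} \left(- \frac{6585}{1448}\right) = \sqrt{19} \left(- \frac{6585}{1448}\right) = - \frac{6585 \sqrt{19}}{1448}$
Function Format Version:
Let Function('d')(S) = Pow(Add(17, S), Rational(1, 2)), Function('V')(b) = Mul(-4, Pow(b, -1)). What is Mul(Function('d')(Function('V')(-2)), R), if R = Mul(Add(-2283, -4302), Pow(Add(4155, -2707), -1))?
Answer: Mul(Rational(-6585, 1448), Pow(19, Rational(1, 2))) ≈ -19.823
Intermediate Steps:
R = Rational(-6585, 1448) (R = Mul(-6585, Pow(1448, -1)) = Mul(-6585, Rational(1, 1448)) = Rational(-6585, 1448) ≈ -4.5477)
Mul(Function('d')(Function('V')(-2)), R) = Mul(Pow(Add(17, Mul(-4, Pow(-2, -1))), Rational(1, 2)), Rational(-6585, 1448)) = Mul(Pow(Add(17, Mul(-4, Rational(-1, 2))), Rational(1, 2)), Rational(-6585, 1448)) = Mul(Pow(Add(17, 2), Rational(1, 2)), Rational(-6585, 1448)) = Mul(Pow(19, Rational(1, 2)), Rational(-6585, 1448)) = Mul(Rational(-6585, 1448), Pow(19, Rational(1, 2)))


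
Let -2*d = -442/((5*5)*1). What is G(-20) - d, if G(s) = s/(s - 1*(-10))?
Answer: -171/25 ≈ -6.8400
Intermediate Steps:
G(s) = s/(10 + s) (G(s) = s/(s + 10) = s/(10 + s))
d = 221/25 (d = -(-221)/((5*5)*1) = -(-221)/(25*1) = -(-221)/25 = -1/2*(-442/25) = 221/25 ≈ 8.8400)
G(-20) - d = -20/(10 - 20) - 1*221/25 = -20/(-10) - 221/25 = -20*(-1/10) - 221/25 = 2 - 221/25 = -171/25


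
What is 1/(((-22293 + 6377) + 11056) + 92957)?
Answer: 1/88097 ≈ 1.1351e-5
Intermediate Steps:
1/(((-22293 + 6377) + 11056) + 92957) = 1/((-15916 + 11056) + 92957) = 1/(-4860 + 92957) = 1/88097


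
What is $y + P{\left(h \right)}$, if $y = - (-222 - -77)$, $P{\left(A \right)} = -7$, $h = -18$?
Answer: $138$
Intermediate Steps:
$y = 145$ ($y = - (-222 + 77) = \left(-1\right) \left(-145\right) = 145$)
$y + P{\left(h \right)} = 145 - 7 = 138$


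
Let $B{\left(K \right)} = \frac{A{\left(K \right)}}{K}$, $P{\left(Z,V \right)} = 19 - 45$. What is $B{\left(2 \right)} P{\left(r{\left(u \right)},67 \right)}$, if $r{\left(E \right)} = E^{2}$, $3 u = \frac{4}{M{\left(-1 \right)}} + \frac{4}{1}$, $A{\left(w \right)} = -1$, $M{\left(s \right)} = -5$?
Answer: $13$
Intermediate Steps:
$u = \frac{16}{15}$ ($u = \frac{\frac{4}{-5} + \frac{4}{1}}{3} = \frac{4 \left(- \frac{1}{5}\right) + 4 \cdot 1}{3} = \frac{- \frac{4}{5} + 4}{3} = \frac{1}{3} \cdot \frac{16}{5} = \frac{16}{15} \approx 1.0667$)
$P{\left(Z,V \right)} = -26$ ($P{\left(Z,V \right)} = 19 - 45 = -26$)
$B{\left(K \right)} = - \frac{1}{K}$
$B{\left(2 \right)} P{\left(r{\left(u \right)},67 \right)} = - \frac{1}{2} \left(-26\right) = \left(-1\right) \frac{1}{2} \left(-26\right) = \left(- \frac{1}{2}\right) \left(-26\right) = 13$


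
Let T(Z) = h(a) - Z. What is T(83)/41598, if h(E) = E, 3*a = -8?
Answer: -257/124794 ≈ -0.0020594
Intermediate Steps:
a = -8/3 (a = (1/3)*(-8) = -8/3 ≈ -2.6667)
T(Z) = -8/3 - Z
T(83)/41598 = (-8/3 - 1*83)/41598 = (-8/3 - 83)*(1/41598) = -257/3*1/41598 = -257/124794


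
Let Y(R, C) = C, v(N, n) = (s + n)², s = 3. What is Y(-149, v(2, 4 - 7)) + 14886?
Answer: 14886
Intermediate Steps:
v(N, n) = (3 + n)²
Y(-149, v(2, 4 - 7)) + 14886 = (3 + (4 - 7))² + 14886 = (3 - 3)² + 14886 = 0² + 14886 = 0 + 14886 = 14886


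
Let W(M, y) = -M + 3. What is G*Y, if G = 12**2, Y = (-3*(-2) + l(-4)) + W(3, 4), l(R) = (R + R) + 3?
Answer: 144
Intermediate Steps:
W(M, y) = 3 - M
l(R) = 3 + 2*R (l(R) = 2*R + 3 = 3 + 2*R)
Y = 1 (Y = (-3*(-2) + (3 + 2*(-4))) + (3 - 1*3) = (6 + (3 - 8)) + (3 - 3) = (6 - 5) + 0 = 1 + 0 = 1)
G = 144
G*Y = 144*1 = 144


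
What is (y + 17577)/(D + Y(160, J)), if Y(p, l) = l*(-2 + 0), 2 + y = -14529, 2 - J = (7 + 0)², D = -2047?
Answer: -3046/1953 ≈ -1.5597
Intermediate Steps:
J = -47 (J = 2 - (7 + 0)² = 2 - 1*7² = 2 - 1*49 = 2 - 49 = -47)
y = -14531 (y = -2 - 14529 = -14531)
Y(p, l) = -2*l (Y(p, l) = l*(-2) = -2*l)
(y + 17577)/(D + Y(160, J)) = (-14531 + 17577)/(-2047 - 2*(-47)) = 3046/(-2047 + 94) = 3046/(-1953) = 3046*(-1/1953) = -3046/1953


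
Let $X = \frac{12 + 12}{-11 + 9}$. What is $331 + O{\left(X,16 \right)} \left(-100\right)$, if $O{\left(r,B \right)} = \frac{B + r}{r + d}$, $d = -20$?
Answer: $\frac{687}{2} \approx 343.5$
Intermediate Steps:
$X = -12$ ($X = \frac{24}{-2} = 24 \left(- \frac{1}{2}\right) = -12$)
$O{\left(r,B \right)} = \frac{B + r}{-20 + r}$ ($O{\left(r,B \right)} = \frac{B + r}{r - 20} = \frac{B + r}{-20 + r}$)
$331 + O{\left(X,16 \right)} \left(-100\right) = 331 + \frac{16 - 12}{-20 - 12} \left(-100\right) = 331 + \frac{1}{-32} \cdot 4 \left(-100\right) = 331 + \left(- \frac{1}{32}\right) 4 \left(-100\right) = 331 - - \frac{25}{2} = 331 + \frac{25}{2} = \frac{687}{2}$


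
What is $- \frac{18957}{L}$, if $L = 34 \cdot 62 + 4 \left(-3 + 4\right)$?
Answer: $- \frac{6319}{704} \approx -8.9758$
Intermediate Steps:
$L = 2112$ ($L = 2108 + 4 \cdot 1 = 2108 + 4 = 2112$)
$- \frac{18957}{L} = - \frac{18957}{2112} = \left(-18957\right) \frac{1}{2112} = - \frac{6319}{704}$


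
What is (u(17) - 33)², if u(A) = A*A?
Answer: 65536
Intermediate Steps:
u(A) = A²
(u(17) - 33)² = (17² - 33)² = (289 - 33)² = 256² = 65536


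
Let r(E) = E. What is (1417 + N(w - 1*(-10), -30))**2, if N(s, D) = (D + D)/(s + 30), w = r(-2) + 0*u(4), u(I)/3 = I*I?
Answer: 723233449/361 ≈ 2.0034e+6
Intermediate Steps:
u(I) = 3*I**2 (u(I) = 3*(I*I) = 3*I**2)
w = -2 (w = -2 + 0*(3*4**2) = -2 + 0*(3*16) = -2 + 0*48 = -2 + 0 = -2)
N(s, D) = 2*D/(30 + s) (N(s, D) = (2*D)/(30 + s) = 2*D/(30 + s))
(1417 + N(w - 1*(-10), -30))**2 = (1417 + 2*(-30)/(30 + (-2 - 1*(-10))))**2 = (1417 + 2*(-30)/(30 + (-2 + 10)))**2 = (1417 + 2*(-30)/(30 + 8))**2 = (1417 + 2*(-30)/38)**2 = (1417 + 2*(-30)*(1/38))**2 = (1417 - 30/19)**2 = (26893/19)**2 = 723233449/361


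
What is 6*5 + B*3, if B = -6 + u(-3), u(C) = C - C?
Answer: 12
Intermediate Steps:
u(C) = 0
B = -6 (B = -6 + 0 = -6)
6*5 + B*3 = 6*5 - 6*3 = 30 - 18 = 12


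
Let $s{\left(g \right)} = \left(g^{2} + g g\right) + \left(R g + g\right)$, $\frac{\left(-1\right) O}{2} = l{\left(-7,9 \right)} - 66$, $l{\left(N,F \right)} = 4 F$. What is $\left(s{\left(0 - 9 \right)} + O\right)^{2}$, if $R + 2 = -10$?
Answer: $103041$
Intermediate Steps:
$R = -12$ ($R = -2 - 10 = -12$)
$O = 60$ ($O = - 2 \left(4 \cdot 9 - 66\right) = - 2 \left(36 - 66\right) = \left(-2\right) \left(-30\right) = 60$)
$s{\left(g \right)} = - 11 g + 2 g^{2}$ ($s{\left(g \right)} = \left(g^{2} + g g\right) + \left(- 12 g + g\right) = \left(g^{2} + g^{2}\right) - 11 g = 2 g^{2} - 11 g = - 11 g + 2 g^{2}$)
$\left(s{\left(0 - 9 \right)} + O\right)^{2} = \left(\left(0 - 9\right) \left(-11 + 2 \left(0 - 9\right)\right) + 60\right)^{2} = \left(- 9 \left(-11 + 2 \left(-9\right)\right) + 60\right)^{2} = \left(- 9 \left(-11 - 18\right) + 60\right)^{2} = \left(\left(-9\right) \left(-29\right) + 60\right)^{2} = \left(261 + 60\right)^{2} = 321^{2} = 103041$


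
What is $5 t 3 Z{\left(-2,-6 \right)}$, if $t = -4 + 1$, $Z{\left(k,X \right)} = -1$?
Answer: $45$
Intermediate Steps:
$t = -3$
$5 t 3 Z{\left(-2,-6 \right)} = 5 \left(-3\right) 3 \left(-1\right) = \left(-15\right) 3 \left(-1\right) = \left(-45\right) \left(-1\right) = 45$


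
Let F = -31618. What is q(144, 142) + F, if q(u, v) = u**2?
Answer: -10882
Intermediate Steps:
q(144, 142) + F = 144**2 - 31618 = 20736 - 31618 = -10882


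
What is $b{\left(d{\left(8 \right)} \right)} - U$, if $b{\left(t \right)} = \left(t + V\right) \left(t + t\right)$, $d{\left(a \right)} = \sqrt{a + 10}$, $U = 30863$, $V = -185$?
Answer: $-30827 - 1110 \sqrt{2} \approx -32397.0$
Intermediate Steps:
$d{\left(a \right)} = \sqrt{10 + a}$
$b{\left(t \right)} = 2 t \left(-185 + t\right)$ ($b{\left(t \right)} = \left(t - 185\right) \left(t + t\right) = \left(-185 + t\right) 2 t = 2 t \left(-185 + t\right)$)
$b{\left(d{\left(8 \right)} \right)} - U = 2 \sqrt{10 + 8} \left(-185 + \sqrt{10 + 8}\right) - 30863 = 2 \sqrt{18} \left(-185 + \sqrt{18}\right) - 30863 = 2 \cdot 3 \sqrt{2} \left(-185 + 3 \sqrt{2}\right) - 30863 = 6 \sqrt{2} \left(-185 + 3 \sqrt{2}\right) - 30863 = -30863 + 6 \sqrt{2} \left(-185 + 3 \sqrt{2}\right)$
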